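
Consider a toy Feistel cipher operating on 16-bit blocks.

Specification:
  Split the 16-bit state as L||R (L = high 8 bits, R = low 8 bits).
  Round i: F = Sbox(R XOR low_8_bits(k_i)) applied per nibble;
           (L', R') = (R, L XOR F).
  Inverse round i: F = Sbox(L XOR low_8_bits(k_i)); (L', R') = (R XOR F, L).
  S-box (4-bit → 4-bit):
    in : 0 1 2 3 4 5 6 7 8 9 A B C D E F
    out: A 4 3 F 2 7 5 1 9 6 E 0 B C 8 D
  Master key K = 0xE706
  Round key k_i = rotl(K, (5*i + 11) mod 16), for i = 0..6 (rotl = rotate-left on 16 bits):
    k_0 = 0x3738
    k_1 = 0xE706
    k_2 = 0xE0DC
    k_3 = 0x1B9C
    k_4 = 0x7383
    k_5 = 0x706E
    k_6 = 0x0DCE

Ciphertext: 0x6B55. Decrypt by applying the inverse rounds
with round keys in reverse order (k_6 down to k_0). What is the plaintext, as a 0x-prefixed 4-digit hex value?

s_0 = ciphertext = 0x6B55
s_1 = InvRound(s_0, k_6) = 0xB26B
s_2 = InvRound(s_1, k_5) = 0xA0B2
s_3 = InvRound(s_2, k_4) = 0x8DA0
s_4 = InvRound(s_3, k_3) = 0xE48D
s_5 = InvRound(s_4, k_2) = 0x74E4
s_6 = InvRound(s_5, k_1) = 0xF774
s_7 = InvRound(s_6, k_0) = 0xC9F7

0xC9F7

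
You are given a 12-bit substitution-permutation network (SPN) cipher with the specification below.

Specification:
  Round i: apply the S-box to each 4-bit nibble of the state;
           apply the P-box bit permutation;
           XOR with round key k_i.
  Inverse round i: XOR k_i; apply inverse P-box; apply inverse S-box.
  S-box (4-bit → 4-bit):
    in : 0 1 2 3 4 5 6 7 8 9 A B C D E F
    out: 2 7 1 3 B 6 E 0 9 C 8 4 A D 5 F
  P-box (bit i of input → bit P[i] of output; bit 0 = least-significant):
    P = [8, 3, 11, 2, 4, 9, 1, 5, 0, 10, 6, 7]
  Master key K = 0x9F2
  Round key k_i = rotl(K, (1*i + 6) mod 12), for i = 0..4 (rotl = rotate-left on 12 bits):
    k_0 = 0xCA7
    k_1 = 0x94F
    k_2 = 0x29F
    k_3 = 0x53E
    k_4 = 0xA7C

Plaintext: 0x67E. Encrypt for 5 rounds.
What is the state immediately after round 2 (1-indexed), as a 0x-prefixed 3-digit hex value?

0xF2C

s_0 = plaintext = 0x67E
s_1 = Round(s_0, k_0) = 0x167
s_2 = Round(s_1, k_1) = 0xF2C
s_3 = Round(s_2, k_2) = 0x642
s_4 = Round(s_3, k_3) = 0x2CE
s_5 = Round(s_4, k_4) = 0x15D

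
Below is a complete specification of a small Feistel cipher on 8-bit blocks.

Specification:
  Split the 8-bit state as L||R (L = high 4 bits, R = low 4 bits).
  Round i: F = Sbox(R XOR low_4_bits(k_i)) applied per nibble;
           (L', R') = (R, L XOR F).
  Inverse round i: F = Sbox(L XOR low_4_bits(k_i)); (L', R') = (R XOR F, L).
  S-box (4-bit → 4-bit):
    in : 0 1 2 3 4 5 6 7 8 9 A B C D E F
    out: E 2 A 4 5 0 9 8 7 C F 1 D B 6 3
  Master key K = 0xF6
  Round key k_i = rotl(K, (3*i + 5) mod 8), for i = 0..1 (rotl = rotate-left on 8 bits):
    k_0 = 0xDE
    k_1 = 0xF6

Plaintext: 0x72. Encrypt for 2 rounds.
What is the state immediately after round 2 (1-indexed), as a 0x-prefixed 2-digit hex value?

0xAF

s_0 = plaintext = 0x72
s_1 = Round(s_0, k_0) = 0x2A
s_2 = Round(s_1, k_1) = 0xAF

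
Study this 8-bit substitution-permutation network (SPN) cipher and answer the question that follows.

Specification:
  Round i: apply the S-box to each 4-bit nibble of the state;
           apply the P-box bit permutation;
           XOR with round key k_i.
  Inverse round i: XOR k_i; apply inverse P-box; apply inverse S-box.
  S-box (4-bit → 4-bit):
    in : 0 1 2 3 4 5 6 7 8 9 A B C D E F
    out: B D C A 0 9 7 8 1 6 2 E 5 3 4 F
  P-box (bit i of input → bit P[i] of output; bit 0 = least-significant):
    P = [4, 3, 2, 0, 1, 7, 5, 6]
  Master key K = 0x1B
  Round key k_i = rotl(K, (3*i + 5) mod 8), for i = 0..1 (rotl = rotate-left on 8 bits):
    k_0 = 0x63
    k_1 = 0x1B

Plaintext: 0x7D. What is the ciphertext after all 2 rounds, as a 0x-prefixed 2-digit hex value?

0xD6

s_0 = plaintext = 0x7D
s_1 = Round(s_0, k_0) = 0x3B
s_2 = Round(s_1, k_1) = 0xD6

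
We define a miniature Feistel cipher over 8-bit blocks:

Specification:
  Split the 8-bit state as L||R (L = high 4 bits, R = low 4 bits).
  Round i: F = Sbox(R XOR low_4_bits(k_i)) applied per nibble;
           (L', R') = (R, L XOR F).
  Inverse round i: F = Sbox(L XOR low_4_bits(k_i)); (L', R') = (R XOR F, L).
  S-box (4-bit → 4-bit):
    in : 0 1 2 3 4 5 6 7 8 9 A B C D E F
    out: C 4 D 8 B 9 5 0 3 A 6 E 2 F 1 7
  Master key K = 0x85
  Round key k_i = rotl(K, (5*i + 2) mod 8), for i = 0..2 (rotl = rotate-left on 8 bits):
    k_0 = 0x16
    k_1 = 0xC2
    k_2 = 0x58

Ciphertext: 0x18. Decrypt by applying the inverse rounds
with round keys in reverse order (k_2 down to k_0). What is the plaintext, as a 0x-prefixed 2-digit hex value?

s_0 = ciphertext = 0x18
s_1 = InvRound(s_0, k_2) = 0x21
s_2 = InvRound(s_1, k_1) = 0xD2
s_3 = InvRound(s_2, k_0) = 0xCD

0xCD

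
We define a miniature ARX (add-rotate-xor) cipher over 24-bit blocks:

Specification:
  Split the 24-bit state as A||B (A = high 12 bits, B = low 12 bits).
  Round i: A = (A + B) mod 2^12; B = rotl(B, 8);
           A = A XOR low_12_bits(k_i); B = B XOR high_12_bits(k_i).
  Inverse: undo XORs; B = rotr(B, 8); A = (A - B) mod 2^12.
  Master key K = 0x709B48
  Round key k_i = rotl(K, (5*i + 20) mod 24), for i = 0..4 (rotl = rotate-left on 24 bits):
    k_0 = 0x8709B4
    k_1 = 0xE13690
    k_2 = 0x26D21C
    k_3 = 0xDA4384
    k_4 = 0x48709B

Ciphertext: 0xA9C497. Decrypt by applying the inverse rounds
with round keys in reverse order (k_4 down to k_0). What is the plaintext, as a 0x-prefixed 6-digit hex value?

s_0 = ciphertext = 0xA9C497
s_1 = InvRound(s_0, k_4) = 0x907100
s_2 = InvRound(s_1, k_3) = 0x037A4C
s_3 = InvRound(s_2, k_2) = 0x013218
s_4 = InvRound(s_3, k_1) = 0x5C70BC
s_5 = InvRound(s_4, k_0) = 0xFABCC8

0xFABCC8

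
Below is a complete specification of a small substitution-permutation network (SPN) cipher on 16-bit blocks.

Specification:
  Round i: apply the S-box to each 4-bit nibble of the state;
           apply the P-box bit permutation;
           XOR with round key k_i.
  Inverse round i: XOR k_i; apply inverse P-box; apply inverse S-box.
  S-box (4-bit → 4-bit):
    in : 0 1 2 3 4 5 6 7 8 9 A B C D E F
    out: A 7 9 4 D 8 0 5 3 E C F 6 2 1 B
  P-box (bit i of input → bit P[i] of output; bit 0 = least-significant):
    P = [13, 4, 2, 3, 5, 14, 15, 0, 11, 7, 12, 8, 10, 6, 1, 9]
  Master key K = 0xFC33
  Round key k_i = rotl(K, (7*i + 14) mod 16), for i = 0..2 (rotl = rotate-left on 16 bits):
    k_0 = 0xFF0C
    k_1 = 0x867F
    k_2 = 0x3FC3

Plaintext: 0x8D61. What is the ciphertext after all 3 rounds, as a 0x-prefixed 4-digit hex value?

0x901A

s_0 = plaintext = 0x8D61
s_1 = Round(s_0, k_0) = 0xDBD8
s_2 = Round(s_1, k_1) = 0xFFAF
s_3 = Round(s_2, k_2) = 0x901A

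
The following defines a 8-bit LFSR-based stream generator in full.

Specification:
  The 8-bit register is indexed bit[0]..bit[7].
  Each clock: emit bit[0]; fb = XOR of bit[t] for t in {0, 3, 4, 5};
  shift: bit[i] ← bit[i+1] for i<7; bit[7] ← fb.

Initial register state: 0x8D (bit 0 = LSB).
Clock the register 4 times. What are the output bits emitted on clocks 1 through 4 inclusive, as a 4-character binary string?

reg_0 = 0x8D
clock 1: out=1, reg = 0x46
clock 2: out=0, reg = 0x23
clock 3: out=1, reg = 0x11
clock 4: out=1, reg = 0x08

1011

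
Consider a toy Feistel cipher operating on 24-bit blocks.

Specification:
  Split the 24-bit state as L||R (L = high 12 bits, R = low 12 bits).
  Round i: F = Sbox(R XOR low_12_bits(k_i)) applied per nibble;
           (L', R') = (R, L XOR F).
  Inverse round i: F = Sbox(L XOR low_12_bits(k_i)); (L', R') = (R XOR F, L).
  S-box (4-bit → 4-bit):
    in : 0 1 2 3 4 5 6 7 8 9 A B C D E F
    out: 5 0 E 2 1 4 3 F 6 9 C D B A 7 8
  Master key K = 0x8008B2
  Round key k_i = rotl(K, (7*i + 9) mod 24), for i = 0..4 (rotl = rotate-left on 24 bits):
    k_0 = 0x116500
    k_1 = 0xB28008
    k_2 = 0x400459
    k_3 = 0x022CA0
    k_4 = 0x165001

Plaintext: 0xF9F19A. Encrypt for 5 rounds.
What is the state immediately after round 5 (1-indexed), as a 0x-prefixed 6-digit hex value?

s_0 = plaintext = 0xF9F19A
s_1 = Round(s_0, k_0) = 0x19AE03
s_2 = Round(s_1, k_1) = 0xE036C7
s_3 = Round(s_2, k_2) = 0x6C7094
s_4 = Round(s_3, k_3) = 0x094DE6
s_5 = Round(s_4, k_4) = 0xDE6AEB

0xDE6AEB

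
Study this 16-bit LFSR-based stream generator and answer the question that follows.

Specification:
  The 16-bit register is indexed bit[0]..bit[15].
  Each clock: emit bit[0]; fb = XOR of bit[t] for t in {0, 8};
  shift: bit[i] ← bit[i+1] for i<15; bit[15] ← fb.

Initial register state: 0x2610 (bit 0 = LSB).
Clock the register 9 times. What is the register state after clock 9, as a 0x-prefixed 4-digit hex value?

reg_0 = 0x2610
clock 1: out=0, reg = 0x1308
clock 2: out=0, reg = 0x8984
clock 3: out=0, reg = 0xC4C2
clock 4: out=0, reg = 0x6261
clock 5: out=1, reg = 0xB130
clock 6: out=0, reg = 0xD898
clock 7: out=0, reg = 0x6C4C
clock 8: out=0, reg = 0x3626
clock 9: out=0, reg = 0x1B13

0x1B13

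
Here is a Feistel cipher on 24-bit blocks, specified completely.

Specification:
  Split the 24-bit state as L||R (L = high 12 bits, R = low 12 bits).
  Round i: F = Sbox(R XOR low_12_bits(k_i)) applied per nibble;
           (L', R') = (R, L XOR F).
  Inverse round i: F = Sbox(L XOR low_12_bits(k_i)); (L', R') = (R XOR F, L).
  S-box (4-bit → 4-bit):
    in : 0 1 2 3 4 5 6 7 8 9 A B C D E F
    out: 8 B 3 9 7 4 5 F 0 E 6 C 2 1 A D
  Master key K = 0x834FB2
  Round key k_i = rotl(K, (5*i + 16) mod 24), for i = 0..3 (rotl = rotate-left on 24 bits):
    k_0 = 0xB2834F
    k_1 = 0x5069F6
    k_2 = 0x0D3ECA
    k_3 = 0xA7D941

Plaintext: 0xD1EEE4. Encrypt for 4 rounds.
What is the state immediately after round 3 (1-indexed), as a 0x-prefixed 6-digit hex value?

s_0 = plaintext = 0xD1EEE4
s_1 = Round(s_0, k_0) = 0xEE4C72
s_2 = Round(s_1, k_1) = 0xC72AE3
s_3 = Round(s_2, k_2) = 0xAE3B4C
s_4 = Round(s_3, k_3) = 0xB4C962

0xAE3B4C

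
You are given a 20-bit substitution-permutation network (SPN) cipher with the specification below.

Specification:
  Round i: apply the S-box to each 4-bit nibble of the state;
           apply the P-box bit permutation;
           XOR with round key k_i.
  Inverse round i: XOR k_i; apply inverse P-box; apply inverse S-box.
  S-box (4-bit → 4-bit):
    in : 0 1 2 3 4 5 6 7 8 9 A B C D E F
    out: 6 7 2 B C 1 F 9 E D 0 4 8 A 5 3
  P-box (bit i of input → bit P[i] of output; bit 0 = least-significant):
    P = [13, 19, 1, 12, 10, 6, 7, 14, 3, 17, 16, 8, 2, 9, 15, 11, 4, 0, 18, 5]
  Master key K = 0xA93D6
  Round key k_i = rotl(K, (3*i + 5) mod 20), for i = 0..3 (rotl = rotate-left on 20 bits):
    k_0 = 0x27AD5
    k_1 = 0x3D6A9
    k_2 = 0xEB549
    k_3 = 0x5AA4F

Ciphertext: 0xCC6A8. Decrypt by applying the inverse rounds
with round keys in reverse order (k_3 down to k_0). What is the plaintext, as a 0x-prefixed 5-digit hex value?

0x3F14C

s_0 = ciphertext = 0xCC6A8
s_1 = InvRound(s_0, k_3) = 0xD7B61
s_2 = InvRound(s_1, k_2) = 0xC817A
s_3 = InvRound(s_2, k_1) = 0x12868
s_4 = InvRound(s_3, k_0) = 0x3F14C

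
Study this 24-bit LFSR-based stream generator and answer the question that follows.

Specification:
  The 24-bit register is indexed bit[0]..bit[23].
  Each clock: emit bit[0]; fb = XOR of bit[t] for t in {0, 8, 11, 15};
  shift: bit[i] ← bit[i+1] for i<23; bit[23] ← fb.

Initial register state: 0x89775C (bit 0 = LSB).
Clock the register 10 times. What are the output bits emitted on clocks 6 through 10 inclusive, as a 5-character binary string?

reg_0 = 0x89775C
clock 1: out=0, reg = 0xC4BBAE
clock 2: out=0, reg = 0xE25DD7
clock 3: out=1, reg = 0xF12EEB
clock 4: out=1, reg = 0x789775
clock 5: out=1, reg = 0xBC4BBA
clock 6: out=0, reg = 0x5E25DD
clock 7: out=1, reg = 0x2F12EE
clock 8: out=0, reg = 0x178977
clock 9: out=1, reg = 0x0BC4BB
clock 10: out=1, reg = 0x05E25D

01011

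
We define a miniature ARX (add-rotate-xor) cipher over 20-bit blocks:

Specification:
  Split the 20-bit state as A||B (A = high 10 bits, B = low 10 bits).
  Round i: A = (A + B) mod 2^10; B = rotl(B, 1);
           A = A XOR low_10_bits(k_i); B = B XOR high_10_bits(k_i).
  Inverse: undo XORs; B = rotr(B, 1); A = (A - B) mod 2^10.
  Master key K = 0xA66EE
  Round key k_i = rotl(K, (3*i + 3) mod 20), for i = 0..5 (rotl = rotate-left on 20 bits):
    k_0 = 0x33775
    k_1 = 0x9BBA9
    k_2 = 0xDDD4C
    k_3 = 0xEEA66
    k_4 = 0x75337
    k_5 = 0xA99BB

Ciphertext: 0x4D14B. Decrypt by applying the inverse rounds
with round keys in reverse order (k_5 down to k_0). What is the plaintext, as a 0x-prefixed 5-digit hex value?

0x52DF9

s_0 = ciphertext = 0x4D14B
s_1 = InvRound(s_0, k_5) = 0x267F6
s_2 = InvRound(s_1, k_4) = 0xA7511
s_3 = InvRound(s_2, k_3) = 0x69B55
s_4 = InvRound(s_3, k_2) = 0x36411
s_5 = InvRound(s_4, k_1) = 0x0C73F
s_6 = InvRound(s_5, k_0) = 0x52DF9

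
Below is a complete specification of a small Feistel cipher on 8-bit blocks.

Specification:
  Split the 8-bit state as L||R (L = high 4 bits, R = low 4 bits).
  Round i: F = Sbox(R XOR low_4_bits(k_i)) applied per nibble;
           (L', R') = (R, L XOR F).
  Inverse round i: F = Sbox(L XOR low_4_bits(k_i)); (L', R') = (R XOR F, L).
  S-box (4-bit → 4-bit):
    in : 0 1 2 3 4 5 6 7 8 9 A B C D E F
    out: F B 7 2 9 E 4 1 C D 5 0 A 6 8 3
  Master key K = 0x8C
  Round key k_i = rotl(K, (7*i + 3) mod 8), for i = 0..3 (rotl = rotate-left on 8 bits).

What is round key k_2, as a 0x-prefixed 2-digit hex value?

K = 0x8C
k_0 = rotl(K, (7*0+3) mod 8) = rotl(K, 3) = 0x64
k_1 = rotl(K, (7*1+3) mod 8) = rotl(K, 2) = 0x32
k_2 = rotl(K, (7*2+3) mod 8) = rotl(K, 1) = 0x19

0x19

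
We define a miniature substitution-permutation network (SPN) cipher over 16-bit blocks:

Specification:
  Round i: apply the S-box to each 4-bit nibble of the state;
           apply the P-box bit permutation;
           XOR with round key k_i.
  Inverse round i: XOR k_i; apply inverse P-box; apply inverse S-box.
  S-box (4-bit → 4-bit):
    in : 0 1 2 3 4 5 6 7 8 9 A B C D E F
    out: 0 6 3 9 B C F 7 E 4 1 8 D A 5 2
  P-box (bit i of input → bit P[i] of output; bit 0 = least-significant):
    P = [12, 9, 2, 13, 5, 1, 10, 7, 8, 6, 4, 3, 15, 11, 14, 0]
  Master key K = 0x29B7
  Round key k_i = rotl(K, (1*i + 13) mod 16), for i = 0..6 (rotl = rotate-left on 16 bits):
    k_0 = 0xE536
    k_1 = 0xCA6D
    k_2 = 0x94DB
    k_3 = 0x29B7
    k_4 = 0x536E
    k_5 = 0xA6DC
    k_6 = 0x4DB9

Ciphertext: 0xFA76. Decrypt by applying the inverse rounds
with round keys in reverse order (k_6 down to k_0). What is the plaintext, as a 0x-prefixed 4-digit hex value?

0x5801

s_0 = ciphertext = 0xFA76
s_1 = InvRound(s_0, k_6) = 0x3486
s_2 = InvRound(s_1, k_5) = 0xA8F2
s_3 = InvRound(s_2, k_4) = 0x7CB6
s_4 = InvRound(s_3, k_3) = 0x5A9A
s_5 = InvRound(s_4, k_2) = 0x6F9F
s_6 = InvRound(s_5, k_1) = 0xA76B
s_7 = InvRound(s_6, k_0) = 0x5801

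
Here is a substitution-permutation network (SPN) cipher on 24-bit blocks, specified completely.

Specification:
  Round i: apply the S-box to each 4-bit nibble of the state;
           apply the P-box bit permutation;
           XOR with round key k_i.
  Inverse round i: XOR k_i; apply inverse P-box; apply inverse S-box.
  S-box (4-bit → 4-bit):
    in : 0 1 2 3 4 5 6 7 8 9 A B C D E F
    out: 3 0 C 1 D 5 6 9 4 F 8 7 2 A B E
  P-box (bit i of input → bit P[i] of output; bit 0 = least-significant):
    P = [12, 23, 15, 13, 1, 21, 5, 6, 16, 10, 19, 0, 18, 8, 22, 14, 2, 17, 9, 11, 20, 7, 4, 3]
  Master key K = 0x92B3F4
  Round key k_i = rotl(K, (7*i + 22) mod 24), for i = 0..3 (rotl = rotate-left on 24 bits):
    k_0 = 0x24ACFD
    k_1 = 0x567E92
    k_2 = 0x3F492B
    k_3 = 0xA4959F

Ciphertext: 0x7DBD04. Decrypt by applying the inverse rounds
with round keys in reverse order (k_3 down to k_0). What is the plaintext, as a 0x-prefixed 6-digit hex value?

s_0 = ciphertext = 0x7DBD04
s_1 = InvRound(s_0, k_3) = 0x9A843D
s_2 = InvRound(s_1, k_2) = 0x87E006
s_3 = InvRound(s_2, k_1) = 0xB4801B
s_4 = InvRound(s_3, k_0) = 0x071C4D

0x071C4D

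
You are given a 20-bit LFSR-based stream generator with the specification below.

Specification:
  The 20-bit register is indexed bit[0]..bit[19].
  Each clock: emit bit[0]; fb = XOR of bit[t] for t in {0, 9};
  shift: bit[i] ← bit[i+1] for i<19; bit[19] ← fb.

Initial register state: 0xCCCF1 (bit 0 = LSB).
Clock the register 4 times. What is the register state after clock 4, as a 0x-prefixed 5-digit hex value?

0x7CCCF

reg_0 = 0xCCCF1
clock 1: out=1, reg = 0xE6678
clock 2: out=0, reg = 0xF333C
clock 3: out=0, reg = 0xF999E
clock 4: out=0, reg = 0x7CCCF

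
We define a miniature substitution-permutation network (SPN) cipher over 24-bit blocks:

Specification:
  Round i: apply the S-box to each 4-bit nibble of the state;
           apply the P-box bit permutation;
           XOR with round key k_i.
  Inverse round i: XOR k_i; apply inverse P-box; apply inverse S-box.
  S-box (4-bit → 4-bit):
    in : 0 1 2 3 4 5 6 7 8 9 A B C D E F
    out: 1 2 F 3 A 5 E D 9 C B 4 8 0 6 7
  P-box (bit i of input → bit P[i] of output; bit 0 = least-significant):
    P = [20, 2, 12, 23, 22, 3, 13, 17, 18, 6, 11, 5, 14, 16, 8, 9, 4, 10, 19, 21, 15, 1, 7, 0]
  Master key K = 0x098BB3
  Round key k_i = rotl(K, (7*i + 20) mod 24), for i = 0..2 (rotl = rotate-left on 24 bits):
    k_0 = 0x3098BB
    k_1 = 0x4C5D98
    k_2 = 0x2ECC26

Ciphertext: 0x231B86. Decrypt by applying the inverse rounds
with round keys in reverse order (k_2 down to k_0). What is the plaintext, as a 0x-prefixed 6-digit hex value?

s_0 = ciphertext = 0x231B86
s_1 = InvRound(s_0, k_2) = 0x5E28DB
s_2 = InvRound(s_1, k_1) = 0x415195
s_3 = InvRound(s_2, k_0) = 0x3CF933

0x3CF933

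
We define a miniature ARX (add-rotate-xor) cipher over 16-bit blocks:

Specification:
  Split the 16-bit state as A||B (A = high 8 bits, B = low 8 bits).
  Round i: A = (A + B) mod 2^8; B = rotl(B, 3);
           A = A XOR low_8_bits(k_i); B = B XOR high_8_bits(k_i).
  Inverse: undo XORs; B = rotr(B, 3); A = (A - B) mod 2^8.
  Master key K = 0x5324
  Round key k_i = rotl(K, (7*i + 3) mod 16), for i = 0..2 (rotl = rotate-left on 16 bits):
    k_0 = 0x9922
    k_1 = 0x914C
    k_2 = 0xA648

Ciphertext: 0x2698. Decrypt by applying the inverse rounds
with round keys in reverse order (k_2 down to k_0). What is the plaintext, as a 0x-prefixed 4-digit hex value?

0x996A

s_0 = ciphertext = 0x2698
s_1 = InvRound(s_0, k_2) = 0xA7C7
s_2 = InvRound(s_1, k_1) = 0x21CA
s_3 = InvRound(s_2, k_0) = 0x996A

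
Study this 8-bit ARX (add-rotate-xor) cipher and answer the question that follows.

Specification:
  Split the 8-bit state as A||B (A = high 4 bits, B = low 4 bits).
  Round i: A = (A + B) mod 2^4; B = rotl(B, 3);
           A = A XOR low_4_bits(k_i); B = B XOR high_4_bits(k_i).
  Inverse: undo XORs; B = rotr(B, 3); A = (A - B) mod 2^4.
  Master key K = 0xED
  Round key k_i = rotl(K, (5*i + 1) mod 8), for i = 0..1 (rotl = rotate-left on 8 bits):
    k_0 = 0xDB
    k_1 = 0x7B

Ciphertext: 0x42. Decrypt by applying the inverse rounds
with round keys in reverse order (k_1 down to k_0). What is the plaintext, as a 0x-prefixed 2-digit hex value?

s_0 = ciphertext = 0x42
s_1 = InvRound(s_0, k_1) = 0x5A
s_2 = InvRound(s_1, k_0) = 0x0E

0x0E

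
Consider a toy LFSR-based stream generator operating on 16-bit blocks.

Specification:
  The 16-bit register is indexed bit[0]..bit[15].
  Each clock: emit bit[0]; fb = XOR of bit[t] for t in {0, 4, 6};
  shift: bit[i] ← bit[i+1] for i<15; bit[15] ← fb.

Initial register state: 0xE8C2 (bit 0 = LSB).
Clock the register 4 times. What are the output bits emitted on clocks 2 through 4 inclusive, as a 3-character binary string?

100

reg_0 = 0xE8C2
clock 1: out=0, reg = 0xF461
clock 2: out=1, reg = 0x7A30
clock 3: out=0, reg = 0xBD18
clock 4: out=0, reg = 0xDE8C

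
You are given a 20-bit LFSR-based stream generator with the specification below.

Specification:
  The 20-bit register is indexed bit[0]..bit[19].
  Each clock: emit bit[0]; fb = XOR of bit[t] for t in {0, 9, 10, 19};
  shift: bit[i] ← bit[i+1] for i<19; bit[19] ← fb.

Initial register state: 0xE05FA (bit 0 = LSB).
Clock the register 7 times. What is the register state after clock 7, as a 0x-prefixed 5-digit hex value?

reg_0 = 0xE05FA
clock 1: out=0, reg = 0x702FD
clock 2: out=1, reg = 0x3817E
clock 3: out=0, reg = 0x1C0BF
clock 4: out=1, reg = 0x8E05F
clock 5: out=1, reg = 0x4702F
clock 6: out=1, reg = 0xA3817
clock 7: out=1, reg = 0x51C0B

0x51C0B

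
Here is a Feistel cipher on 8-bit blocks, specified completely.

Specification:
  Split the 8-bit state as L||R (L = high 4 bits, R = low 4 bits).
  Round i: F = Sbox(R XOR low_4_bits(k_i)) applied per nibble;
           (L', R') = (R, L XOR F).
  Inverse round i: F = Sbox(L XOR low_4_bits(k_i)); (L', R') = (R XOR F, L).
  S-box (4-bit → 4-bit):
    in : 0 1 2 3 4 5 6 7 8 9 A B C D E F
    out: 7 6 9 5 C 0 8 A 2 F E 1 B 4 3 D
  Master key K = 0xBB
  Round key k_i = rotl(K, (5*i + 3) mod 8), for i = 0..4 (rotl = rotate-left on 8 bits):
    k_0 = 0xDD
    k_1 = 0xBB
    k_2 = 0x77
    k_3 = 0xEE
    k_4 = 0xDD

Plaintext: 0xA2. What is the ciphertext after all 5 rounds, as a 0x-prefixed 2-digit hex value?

0x7A

s_0 = plaintext = 0xA2
s_1 = Round(s_0, k_0) = 0x27
s_2 = Round(s_1, k_1) = 0x79
s_3 = Round(s_2, k_2) = 0x94
s_4 = Round(s_3, k_3) = 0x47
s_5 = Round(s_4, k_4) = 0x7A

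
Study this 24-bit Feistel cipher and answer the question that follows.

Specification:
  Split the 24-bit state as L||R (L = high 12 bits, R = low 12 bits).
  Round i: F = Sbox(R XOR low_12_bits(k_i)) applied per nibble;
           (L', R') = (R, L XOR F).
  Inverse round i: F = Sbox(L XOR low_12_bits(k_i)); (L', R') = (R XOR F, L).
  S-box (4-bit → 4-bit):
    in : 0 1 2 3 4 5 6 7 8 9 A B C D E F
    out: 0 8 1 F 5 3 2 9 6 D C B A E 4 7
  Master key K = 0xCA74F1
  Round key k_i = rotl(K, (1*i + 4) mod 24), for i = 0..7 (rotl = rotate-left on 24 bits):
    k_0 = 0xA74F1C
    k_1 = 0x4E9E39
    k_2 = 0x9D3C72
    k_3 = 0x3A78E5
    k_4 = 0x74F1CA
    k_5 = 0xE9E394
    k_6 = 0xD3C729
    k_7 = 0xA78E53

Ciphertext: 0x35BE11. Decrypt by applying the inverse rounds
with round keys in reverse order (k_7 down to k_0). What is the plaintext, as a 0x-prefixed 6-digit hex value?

0x7A228B

s_0 = ciphertext = 0x35BE11
s_1 = InvRound(s_0, k_7) = 0x01735B
s_2 = InvRound(s_1, k_6) = 0xAAF017
s_3 = InvRound(s_2, k_5) = 0xDECAAF
s_4 = InvRound(s_3, k_4) = 0x0BDDEC
s_5 = InvRound(s_4, k_3) = 0xBDA0BD
s_6 = InvRound(s_5, k_2) = 0x97BBDA
s_7 = InvRound(s_6, k_1) = 0x28B97B
s_8 = InvRound(s_7, k_0) = 0x7A228B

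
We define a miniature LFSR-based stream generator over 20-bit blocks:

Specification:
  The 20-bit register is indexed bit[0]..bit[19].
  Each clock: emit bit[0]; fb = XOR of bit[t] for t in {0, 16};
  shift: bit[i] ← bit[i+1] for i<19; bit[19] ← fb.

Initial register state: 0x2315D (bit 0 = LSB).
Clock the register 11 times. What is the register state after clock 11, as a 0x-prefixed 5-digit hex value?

0x75E46

reg_0 = 0x2315D
clock 1: out=1, reg = 0x918AE
clock 2: out=0, reg = 0xC8C57
clock 3: out=1, reg = 0xE462B
clock 4: out=1, reg = 0xF2315
clock 5: out=1, reg = 0x7918A
clock 6: out=0, reg = 0xBC8C5
clock 7: out=1, reg = 0x5E462
clock 8: out=0, reg = 0xAF231
clock 9: out=1, reg = 0xD7918
clock 10: out=0, reg = 0xEBC8C
clock 11: out=0, reg = 0x75E46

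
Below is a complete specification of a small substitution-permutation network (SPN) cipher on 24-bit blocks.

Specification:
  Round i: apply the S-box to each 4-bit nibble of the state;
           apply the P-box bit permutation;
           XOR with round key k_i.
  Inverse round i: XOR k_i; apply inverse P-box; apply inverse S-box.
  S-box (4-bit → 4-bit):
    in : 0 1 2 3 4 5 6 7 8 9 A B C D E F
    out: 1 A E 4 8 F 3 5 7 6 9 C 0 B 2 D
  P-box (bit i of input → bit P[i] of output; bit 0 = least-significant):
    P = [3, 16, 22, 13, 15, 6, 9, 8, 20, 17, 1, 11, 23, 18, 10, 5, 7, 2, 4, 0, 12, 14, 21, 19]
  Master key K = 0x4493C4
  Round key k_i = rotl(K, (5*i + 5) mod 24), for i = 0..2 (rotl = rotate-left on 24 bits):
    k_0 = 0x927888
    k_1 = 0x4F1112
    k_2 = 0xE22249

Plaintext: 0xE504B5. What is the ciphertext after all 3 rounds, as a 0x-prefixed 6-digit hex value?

s_0 = plaintext = 0xE504B5
s_1 = Round(s_0, k_0) = 0x531315
s_2 = Round(s_1, k_1) = 0x226068
s_3 = Round(s_2, k_2) = 0x1FE214

0x1FE214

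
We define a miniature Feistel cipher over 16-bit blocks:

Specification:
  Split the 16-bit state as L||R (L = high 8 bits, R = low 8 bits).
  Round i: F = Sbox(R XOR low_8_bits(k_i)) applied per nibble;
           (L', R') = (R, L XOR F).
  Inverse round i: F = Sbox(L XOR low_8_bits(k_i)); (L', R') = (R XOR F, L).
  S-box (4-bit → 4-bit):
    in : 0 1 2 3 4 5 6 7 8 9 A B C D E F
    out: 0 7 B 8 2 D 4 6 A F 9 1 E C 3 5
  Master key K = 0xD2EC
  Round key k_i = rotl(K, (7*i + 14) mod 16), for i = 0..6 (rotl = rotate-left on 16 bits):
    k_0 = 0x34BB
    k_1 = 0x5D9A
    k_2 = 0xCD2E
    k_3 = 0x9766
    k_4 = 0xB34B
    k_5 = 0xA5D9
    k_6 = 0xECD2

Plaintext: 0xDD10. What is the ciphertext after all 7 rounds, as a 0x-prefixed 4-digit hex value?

0x45B5

s_0 = plaintext = 0xDD10
s_1 = Round(s_0, k_0) = 0x104C
s_2 = Round(s_1, k_1) = 0x4CD4
s_3 = Round(s_2, k_2) = 0xD415
s_4 = Round(s_3, k_3) = 0x15BC
s_5 = Round(s_4, k_4) = 0xBC43
s_6 = Round(s_5, k_5) = 0x4345
s_7 = Round(s_6, k_6) = 0x45B5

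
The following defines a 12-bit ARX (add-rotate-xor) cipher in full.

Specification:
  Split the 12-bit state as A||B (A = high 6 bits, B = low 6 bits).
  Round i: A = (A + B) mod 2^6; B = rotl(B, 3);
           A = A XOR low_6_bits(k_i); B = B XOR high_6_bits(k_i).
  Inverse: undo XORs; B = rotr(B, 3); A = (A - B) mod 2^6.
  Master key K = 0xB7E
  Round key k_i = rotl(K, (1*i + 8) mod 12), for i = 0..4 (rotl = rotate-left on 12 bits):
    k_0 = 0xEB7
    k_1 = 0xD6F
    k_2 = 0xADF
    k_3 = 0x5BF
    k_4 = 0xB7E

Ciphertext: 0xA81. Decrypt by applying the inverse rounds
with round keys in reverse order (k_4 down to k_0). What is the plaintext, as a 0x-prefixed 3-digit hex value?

0xD8C

s_0 = ciphertext = 0xA81
s_1 = InvRound(s_0, k_4) = 0xBE5
s_2 = InvRound(s_1, k_3) = 0xC9E
s_3 = InvRound(s_2, k_2) = 0xFEE
s_4 = InvRound(s_3, k_1) = 0xD5B
s_5 = InvRound(s_4, k_0) = 0xD8C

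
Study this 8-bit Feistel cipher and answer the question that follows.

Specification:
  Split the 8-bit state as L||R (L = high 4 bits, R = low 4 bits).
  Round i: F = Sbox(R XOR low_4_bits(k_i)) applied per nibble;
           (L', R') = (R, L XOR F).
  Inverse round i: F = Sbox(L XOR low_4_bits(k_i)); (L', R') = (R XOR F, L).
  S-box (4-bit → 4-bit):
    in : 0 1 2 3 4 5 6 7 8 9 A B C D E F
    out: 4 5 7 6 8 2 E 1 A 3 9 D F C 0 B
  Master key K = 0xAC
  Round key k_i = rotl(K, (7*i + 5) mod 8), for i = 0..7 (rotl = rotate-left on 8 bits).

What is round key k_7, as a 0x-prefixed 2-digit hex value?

K = 0xAC
k_0 = rotl(K, (7*0+5) mod 8) = rotl(K, 5) = 0x95
k_1 = rotl(K, (7*1+5) mod 8) = rotl(K, 4) = 0xCA
k_2 = rotl(K, (7*2+5) mod 8) = rotl(K, 3) = 0x65
k_3 = rotl(K, (7*3+5) mod 8) = rotl(K, 2) = 0xB2
k_4 = rotl(K, (7*4+5) mod 8) = rotl(K, 1) = 0x59
k_5 = rotl(K, (7*5+5) mod 8) = rotl(K, 0) = 0xAC
k_6 = rotl(K, (7*6+5) mod 8) = rotl(K, 7) = 0x56
k_7 = rotl(K, (7*7+5) mod 8) = rotl(K, 6) = 0x2B

0x2B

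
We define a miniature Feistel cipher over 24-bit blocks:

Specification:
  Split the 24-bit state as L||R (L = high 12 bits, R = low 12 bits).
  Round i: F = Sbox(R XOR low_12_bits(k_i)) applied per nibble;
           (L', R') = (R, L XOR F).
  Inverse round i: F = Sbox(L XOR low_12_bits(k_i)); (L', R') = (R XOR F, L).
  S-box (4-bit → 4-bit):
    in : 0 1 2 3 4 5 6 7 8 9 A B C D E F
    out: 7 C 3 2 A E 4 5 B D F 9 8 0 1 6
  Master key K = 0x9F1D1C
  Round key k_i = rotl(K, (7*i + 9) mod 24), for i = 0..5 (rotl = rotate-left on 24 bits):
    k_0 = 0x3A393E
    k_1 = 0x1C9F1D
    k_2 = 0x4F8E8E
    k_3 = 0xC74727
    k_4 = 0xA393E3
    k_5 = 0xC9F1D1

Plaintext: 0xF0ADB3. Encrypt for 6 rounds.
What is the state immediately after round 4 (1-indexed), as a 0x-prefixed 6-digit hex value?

0xD31D82

s_0 = plaintext = 0xF0ADB3
s_1 = Round(s_0, k_0) = 0xDB35BA
s_2 = Round(s_1, k_1) = 0x5BA246
s_3 = Round(s_2, k_2) = 0x246D31
s_4 = Round(s_3, k_3) = 0xD31D82
s_5 = Round(s_4, k_4) = 0xD82C7D
s_6 = Round(s_5, k_5) = 0xC7DD7A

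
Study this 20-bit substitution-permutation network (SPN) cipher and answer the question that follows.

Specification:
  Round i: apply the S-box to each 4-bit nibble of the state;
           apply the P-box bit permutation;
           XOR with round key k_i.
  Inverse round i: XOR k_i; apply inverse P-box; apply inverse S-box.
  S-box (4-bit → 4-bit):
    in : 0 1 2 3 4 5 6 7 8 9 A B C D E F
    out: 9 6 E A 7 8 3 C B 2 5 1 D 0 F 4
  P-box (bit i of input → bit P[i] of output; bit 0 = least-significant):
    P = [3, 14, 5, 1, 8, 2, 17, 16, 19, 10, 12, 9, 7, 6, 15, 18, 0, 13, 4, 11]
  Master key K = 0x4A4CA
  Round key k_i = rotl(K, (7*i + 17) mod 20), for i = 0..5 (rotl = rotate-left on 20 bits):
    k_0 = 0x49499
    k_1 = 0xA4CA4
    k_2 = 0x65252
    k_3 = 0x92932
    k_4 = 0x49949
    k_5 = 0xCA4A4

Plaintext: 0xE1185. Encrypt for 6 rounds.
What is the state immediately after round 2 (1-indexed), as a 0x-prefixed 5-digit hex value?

s_0 = plaintext = 0xE1185
s_1 = Round(s_0, k_0) = 0x529CE
s_2 = Round(s_1, k_1) = 0xD81CE
s_3 = Round(s_2, k_2) = 0x107B8
s_4 = Round(s_3, k_3) = 0xD5AA8
s_5 = Round(s_4, k_4) = 0xAC843
s_6 = Round(s_5, k_5) = 0x26333

0xD81CE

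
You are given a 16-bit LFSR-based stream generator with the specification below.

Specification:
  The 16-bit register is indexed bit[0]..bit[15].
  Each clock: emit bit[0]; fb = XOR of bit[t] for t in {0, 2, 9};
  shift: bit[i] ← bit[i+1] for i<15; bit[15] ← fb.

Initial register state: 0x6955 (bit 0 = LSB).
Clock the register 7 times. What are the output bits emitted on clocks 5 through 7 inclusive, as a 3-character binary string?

101

reg_0 = 0x6955
clock 1: out=1, reg = 0x34AA
clock 2: out=0, reg = 0x1A55
clock 3: out=1, reg = 0x8D2A
clock 4: out=0, reg = 0x4695
clock 5: out=1, reg = 0xA34A
clock 6: out=0, reg = 0xD1A5
clock 7: out=1, reg = 0x68D2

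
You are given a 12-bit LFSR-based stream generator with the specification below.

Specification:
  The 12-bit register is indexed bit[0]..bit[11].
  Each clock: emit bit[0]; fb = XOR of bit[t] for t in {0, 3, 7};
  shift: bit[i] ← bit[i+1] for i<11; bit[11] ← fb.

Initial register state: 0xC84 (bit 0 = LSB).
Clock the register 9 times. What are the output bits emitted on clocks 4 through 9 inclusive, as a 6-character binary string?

000010

reg_0 = 0xC84
clock 1: out=0, reg = 0xE42
clock 2: out=0, reg = 0x721
clock 3: out=1, reg = 0xB90
clock 4: out=0, reg = 0xDC8
clock 5: out=0, reg = 0x6E4
clock 6: out=0, reg = 0xB72
clock 7: out=0, reg = 0x5B9
clock 8: out=1, reg = 0xADC
clock 9: out=0, reg = 0x56E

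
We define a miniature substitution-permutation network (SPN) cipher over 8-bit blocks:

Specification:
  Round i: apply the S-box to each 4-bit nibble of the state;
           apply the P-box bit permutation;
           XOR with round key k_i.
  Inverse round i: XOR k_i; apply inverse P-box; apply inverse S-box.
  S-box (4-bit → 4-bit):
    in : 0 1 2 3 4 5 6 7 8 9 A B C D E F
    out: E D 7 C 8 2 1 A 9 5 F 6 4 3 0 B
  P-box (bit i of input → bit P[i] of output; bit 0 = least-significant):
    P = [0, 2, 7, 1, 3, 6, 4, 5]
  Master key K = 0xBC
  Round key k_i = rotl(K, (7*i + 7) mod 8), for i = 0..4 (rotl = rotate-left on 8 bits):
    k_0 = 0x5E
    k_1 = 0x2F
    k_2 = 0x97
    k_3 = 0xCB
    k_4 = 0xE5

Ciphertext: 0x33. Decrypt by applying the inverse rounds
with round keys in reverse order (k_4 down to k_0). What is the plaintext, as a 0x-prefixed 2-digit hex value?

s_0 = ciphertext = 0x33
s_1 = InvRound(s_0, k_4) = 0xB0
s_2 = InvRound(s_1, k_3) = 0xA8
s_3 = InvRound(s_2, k_2) = 0x1F
s_4 = InvRound(s_3, k_1) = 0x3E
s_5 = InvRound(s_4, k_0) = 0x7E

0x7E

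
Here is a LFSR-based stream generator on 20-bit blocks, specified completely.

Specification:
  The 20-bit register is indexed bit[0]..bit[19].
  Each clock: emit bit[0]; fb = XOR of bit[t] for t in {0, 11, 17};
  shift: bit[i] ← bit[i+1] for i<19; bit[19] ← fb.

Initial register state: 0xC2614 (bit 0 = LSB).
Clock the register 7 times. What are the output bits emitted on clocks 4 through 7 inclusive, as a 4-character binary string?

reg_0 = 0xC2614
clock 1: out=0, reg = 0x6130A
clock 2: out=0, reg = 0xB0985
clock 3: out=1, reg = 0xD84C2
clock 4: out=0, reg = 0x6C261
clock 5: out=1, reg = 0x36130
clock 6: out=0, reg = 0x9B098
clock 7: out=0, reg = 0x4D84C

0100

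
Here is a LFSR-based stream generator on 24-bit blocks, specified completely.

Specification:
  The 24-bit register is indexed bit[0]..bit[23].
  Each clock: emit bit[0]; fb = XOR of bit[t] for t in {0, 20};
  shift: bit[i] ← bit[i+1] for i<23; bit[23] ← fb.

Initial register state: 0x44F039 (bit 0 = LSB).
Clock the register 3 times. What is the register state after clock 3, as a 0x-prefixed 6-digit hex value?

0xA89E07

reg_0 = 0x44F039
clock 1: out=1, reg = 0xA2781C
clock 2: out=0, reg = 0x513C0E
clock 3: out=0, reg = 0xA89E07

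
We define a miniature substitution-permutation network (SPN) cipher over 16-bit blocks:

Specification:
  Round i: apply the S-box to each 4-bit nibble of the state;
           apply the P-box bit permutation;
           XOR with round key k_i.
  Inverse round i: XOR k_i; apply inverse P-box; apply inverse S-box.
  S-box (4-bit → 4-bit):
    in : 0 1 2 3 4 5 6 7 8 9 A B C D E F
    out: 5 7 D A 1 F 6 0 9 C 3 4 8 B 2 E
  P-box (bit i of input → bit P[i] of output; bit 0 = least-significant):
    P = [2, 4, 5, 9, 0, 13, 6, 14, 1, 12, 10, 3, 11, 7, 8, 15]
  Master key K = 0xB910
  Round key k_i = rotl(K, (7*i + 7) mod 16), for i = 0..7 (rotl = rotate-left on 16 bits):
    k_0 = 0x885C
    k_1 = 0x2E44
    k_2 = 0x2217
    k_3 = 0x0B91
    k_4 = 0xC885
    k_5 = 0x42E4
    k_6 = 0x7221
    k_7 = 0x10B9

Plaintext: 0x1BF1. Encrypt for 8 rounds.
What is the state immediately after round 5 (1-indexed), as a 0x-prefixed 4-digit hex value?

s_0 = plaintext = 0x1BF1
s_1 = Round(s_0, k_0) = 0xE5A8
s_2 = Round(s_1, k_1) = 0x18CB
s_3 = Round(s_2, k_2) = 0x6BBD
s_4 = Round(s_3, k_3) = 0x0C45
s_5 = Round(s_4, k_4) = 0xC3B8
s_6 = Round(s_5, k_5) = 0xD0A8
s_7 = Round(s_6, k_6) = 0xDCA6
s_8 = Round(s_7, k_7) = 0xB800

0xC3B8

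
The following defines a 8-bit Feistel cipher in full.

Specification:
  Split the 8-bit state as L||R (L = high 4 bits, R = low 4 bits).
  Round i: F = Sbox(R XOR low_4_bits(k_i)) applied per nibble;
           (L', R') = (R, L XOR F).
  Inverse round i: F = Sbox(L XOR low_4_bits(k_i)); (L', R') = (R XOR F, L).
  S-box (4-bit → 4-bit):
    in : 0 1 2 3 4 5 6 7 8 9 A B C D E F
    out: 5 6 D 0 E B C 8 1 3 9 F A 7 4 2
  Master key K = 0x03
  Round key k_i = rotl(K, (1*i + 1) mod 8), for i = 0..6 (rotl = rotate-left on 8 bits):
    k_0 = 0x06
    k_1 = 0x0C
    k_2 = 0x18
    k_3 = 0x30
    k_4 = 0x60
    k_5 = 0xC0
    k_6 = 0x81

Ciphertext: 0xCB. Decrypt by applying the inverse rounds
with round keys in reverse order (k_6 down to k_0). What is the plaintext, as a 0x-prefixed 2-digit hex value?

s_0 = ciphertext = 0xCB
s_1 = InvRound(s_0, k_6) = 0xCC
s_2 = InvRound(s_1, k_5) = 0x6C
s_3 = InvRound(s_2, k_4) = 0x06
s_4 = InvRound(s_3, k_3) = 0x30
s_5 = InvRound(s_4, k_2) = 0xF3
s_6 = InvRound(s_5, k_1) = 0x3F
s_7 = InvRound(s_6, k_0) = 0x43

0x43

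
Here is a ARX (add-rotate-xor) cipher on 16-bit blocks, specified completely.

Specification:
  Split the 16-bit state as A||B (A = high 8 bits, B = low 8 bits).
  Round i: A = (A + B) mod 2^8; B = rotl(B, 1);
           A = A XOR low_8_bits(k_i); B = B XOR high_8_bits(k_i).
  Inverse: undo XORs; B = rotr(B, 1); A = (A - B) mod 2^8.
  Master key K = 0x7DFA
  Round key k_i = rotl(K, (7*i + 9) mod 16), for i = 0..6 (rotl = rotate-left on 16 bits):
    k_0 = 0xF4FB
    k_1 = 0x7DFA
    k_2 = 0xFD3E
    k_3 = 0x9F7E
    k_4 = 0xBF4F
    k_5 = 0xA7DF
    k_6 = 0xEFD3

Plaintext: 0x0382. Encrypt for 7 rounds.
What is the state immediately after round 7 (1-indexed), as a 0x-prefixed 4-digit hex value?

s_0 = plaintext = 0x0382
s_1 = Round(s_0, k_0) = 0x7EF1
s_2 = Round(s_1, k_1) = 0x959E
s_3 = Round(s_2, k_2) = 0x0DC0
s_4 = Round(s_3, k_3) = 0xB31E
s_5 = Round(s_4, k_4) = 0x9E83
s_6 = Round(s_5, k_5) = 0xFEA0
s_7 = Round(s_6, k_6) = 0x4DAE

0x4DAE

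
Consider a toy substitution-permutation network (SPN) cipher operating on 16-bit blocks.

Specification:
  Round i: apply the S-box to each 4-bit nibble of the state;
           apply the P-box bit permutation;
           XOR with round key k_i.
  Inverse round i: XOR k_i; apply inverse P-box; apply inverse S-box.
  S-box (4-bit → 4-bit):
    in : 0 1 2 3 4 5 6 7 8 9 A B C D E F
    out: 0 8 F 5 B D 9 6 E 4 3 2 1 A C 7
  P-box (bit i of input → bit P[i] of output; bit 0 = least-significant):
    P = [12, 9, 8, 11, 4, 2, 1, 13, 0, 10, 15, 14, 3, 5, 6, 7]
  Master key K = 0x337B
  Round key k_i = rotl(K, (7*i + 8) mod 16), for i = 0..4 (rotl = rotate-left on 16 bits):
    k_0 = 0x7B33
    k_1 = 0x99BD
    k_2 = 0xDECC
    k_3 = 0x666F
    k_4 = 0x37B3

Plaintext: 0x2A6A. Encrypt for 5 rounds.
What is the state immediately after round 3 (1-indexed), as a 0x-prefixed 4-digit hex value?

s_0 = plaintext = 0x2A6A
s_1 = Round(s_0, k_0) = 0x4DCA
s_2 = Round(s_1, k_1) = 0xCF05
s_3 = Round(s_2, k_2) = 0x43C5
s_4 = Round(s_3, k_3) = 0xFFD6
s_5 = Round(s_4, k_4) = 0x8BDE

0x43C5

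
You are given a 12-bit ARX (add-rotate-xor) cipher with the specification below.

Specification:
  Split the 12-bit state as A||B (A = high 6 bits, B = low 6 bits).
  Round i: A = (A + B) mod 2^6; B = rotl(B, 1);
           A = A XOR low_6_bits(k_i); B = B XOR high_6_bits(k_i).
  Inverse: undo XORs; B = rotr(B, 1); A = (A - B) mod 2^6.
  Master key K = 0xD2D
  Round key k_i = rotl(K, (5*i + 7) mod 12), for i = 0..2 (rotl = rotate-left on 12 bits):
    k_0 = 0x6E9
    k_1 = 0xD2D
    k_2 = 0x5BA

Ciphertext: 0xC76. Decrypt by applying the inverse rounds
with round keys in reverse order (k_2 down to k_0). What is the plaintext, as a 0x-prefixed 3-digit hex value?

0x264

s_0 = ciphertext = 0xC76
s_1 = InvRound(s_0, k_2) = 0xED0
s_2 = InvRound(s_1, k_1) = 0x112
s_3 = InvRound(s_2, k_0) = 0x264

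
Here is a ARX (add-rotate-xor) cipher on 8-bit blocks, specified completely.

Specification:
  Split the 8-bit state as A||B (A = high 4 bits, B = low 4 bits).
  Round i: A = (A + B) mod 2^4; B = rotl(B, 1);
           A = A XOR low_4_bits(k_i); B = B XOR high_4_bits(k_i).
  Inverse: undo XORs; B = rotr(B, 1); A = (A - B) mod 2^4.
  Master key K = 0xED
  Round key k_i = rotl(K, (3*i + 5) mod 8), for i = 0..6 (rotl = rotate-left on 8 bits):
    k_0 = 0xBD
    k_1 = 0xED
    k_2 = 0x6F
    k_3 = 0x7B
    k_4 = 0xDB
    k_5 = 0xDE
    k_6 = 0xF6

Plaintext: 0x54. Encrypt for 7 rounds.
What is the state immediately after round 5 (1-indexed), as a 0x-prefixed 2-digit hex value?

0x3E

s_0 = plaintext = 0x54
s_1 = Round(s_0, k_0) = 0x43
s_2 = Round(s_1, k_1) = 0xA8
s_3 = Round(s_2, k_2) = 0xD7
s_4 = Round(s_3, k_3) = 0xF9
s_5 = Round(s_4, k_4) = 0x3E
s_6 = Round(s_5, k_5) = 0xF0
s_7 = Round(s_6, k_6) = 0x9F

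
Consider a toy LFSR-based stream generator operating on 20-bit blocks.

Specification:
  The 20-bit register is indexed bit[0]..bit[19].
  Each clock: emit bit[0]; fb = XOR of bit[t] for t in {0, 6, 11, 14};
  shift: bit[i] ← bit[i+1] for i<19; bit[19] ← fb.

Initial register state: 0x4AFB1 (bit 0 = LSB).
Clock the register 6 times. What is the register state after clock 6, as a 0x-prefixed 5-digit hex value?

reg_0 = 0x4AFB1
clock 1: out=1, reg = 0x257D8
clock 2: out=0, reg = 0x12BEC
clock 3: out=0, reg = 0x095F6
clock 4: out=0, reg = 0x84AFB
clock 5: out=1, reg = 0x4257D
clock 6: out=1, reg = 0x212BE

0x212BE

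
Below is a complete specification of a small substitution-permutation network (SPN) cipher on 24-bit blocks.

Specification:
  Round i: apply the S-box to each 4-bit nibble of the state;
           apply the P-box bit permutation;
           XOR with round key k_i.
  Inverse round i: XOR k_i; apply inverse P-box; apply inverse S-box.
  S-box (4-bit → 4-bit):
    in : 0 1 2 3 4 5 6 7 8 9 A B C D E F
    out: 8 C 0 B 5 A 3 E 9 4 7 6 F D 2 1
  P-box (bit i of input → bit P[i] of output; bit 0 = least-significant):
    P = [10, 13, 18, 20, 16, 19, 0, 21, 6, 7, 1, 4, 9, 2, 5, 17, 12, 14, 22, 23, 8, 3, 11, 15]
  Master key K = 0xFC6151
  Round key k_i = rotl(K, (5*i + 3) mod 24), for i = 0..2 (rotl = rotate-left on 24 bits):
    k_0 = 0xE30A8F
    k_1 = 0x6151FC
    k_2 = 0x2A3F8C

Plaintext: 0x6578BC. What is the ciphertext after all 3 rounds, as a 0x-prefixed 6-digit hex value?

0xB03423

s_0 = plaintext = 0x6578BC
s_1 = Round(s_0, k_0) = 0x7D6FF2
s_2 = Round(s_1, k_1) = 0xA0CBB0
s_3 = Round(s_2, k_2) = 0xB03423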